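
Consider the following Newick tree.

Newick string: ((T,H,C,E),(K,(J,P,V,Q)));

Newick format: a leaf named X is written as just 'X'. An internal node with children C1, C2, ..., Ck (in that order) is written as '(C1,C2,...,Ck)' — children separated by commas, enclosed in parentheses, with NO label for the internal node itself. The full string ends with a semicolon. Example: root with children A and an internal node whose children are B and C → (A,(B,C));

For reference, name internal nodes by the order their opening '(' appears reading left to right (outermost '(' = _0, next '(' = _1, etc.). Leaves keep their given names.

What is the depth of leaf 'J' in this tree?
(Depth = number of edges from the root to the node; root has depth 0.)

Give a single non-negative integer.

Newick: ((T,H,C,E),(K,(J,P,V,Q)));
Naming internals by '(' encounter order: outermost '(' = _0, next = _1, ...
Query node: J
Path from root: _0 -> _2 -> _3 -> J
Depth of J: 3 (number of edges from root)

Answer: 3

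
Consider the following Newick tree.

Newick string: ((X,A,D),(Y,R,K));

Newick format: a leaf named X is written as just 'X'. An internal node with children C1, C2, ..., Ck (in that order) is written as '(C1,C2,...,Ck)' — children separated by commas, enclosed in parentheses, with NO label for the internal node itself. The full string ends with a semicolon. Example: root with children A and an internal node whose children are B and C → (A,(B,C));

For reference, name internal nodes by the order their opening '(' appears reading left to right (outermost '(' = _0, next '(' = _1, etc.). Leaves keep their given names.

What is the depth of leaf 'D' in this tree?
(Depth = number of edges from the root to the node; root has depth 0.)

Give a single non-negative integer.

Answer: 2

Derivation:
Newick: ((X,A,D),(Y,R,K));
Naming internals by '(' encounter order: outermost '(' = _0, next = _1, ...
Query node: D
Path from root: _0 -> _1 -> D
Depth of D: 2 (number of edges from root)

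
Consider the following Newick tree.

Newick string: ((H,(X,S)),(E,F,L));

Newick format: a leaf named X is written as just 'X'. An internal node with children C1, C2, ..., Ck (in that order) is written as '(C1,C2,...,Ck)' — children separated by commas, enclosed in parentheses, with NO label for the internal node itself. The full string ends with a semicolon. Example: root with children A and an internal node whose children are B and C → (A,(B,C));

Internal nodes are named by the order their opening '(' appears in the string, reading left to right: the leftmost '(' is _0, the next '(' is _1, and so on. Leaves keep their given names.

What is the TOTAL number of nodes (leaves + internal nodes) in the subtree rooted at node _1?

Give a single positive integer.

Answer: 5

Derivation:
Newick: ((H,(X,S)),(E,F,L));
Locate _1: it is the '(' at position 1 (the 2nd '(' reading left to right).
Query: subtree rooted at _1
_1: subtree_size = 1 + 4
  H: subtree_size = 1 + 0
  _2: subtree_size = 1 + 2
    X: subtree_size = 1 + 0
    S: subtree_size = 1 + 0
Total subtree size of _1: 5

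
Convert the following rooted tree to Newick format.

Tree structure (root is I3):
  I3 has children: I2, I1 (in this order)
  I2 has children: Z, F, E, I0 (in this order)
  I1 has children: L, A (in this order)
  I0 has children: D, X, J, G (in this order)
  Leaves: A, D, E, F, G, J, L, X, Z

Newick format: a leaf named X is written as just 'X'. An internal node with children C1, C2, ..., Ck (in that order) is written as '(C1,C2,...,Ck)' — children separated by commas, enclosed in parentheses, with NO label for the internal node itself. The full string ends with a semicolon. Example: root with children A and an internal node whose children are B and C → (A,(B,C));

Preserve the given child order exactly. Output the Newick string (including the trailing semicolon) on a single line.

Answer: ((Z,F,E,(D,X,J,G)),(L,A));

Derivation:
internal I3 with children ['I2', 'I1']
  internal I2 with children ['Z', 'F', 'E', 'I0']
    leaf 'Z' → 'Z'
    leaf 'F' → 'F'
    leaf 'E' → 'E'
    internal I0 with children ['D', 'X', 'J', 'G']
      leaf 'D' → 'D'
      leaf 'X' → 'X'
      leaf 'J' → 'J'
      leaf 'G' → 'G'
    → '(D,X,J,G)'
  → '(Z,F,E,(D,X,J,G))'
  internal I1 with children ['L', 'A']
    leaf 'L' → 'L'
    leaf 'A' → 'A'
  → '(L,A)'
→ '((Z,F,E,(D,X,J,G)),(L,A))'
Final: ((Z,F,E,(D,X,J,G)),(L,A));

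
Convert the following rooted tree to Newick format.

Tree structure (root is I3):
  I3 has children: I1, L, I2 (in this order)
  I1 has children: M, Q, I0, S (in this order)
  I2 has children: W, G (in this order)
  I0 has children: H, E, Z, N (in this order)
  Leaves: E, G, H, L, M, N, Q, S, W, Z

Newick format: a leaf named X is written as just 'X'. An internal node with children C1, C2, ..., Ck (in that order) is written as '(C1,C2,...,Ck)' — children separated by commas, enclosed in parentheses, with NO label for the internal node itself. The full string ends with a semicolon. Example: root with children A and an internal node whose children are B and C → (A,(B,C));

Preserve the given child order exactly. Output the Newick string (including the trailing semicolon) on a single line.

Answer: ((M,Q,(H,E,Z,N),S),L,(W,G));

Derivation:
internal I3 with children ['I1', 'L', 'I2']
  internal I1 with children ['M', 'Q', 'I0', 'S']
    leaf 'M' → 'M'
    leaf 'Q' → 'Q'
    internal I0 with children ['H', 'E', 'Z', 'N']
      leaf 'H' → 'H'
      leaf 'E' → 'E'
      leaf 'Z' → 'Z'
      leaf 'N' → 'N'
    → '(H,E,Z,N)'
    leaf 'S' → 'S'
  → '(M,Q,(H,E,Z,N),S)'
  leaf 'L' → 'L'
  internal I2 with children ['W', 'G']
    leaf 'W' → 'W'
    leaf 'G' → 'G'
  → '(W,G)'
→ '((M,Q,(H,E,Z,N),S),L,(W,G))'
Final: ((M,Q,(H,E,Z,N),S),L,(W,G));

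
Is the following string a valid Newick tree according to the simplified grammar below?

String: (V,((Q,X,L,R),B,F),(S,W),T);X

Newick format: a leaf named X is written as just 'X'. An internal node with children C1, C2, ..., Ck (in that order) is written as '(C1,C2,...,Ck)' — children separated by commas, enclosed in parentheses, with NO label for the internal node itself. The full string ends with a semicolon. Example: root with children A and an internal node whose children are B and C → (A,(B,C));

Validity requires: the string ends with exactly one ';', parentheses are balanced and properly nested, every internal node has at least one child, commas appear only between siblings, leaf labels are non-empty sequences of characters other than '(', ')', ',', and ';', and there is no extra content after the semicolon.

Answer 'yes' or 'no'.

Input: (V,((Q,X,L,R),B,F),(S,W),T);X
Paren balance: 4 '(' vs 4 ')' OK
Ends with single ';': False
Full parse: FAILS (must end with ;)
Valid: False

Answer: no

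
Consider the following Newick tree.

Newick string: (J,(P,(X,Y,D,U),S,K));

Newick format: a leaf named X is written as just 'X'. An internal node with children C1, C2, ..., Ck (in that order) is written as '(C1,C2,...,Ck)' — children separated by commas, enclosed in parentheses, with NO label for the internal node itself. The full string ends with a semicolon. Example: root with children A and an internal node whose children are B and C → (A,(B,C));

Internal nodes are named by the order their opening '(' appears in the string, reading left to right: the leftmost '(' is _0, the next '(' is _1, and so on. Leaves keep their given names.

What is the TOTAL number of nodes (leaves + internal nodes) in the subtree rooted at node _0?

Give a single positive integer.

Answer: 11

Derivation:
Newick: (J,(P,(X,Y,D,U),S,K));
Locate _0: it is the '(' at position 0 (the 1st '(' reading left to right).
Query: subtree rooted at _0
_0: subtree_size = 1 + 10
  J: subtree_size = 1 + 0
  _1: subtree_size = 1 + 8
    P: subtree_size = 1 + 0
    _2: subtree_size = 1 + 4
      X: subtree_size = 1 + 0
      Y: subtree_size = 1 + 0
      D: subtree_size = 1 + 0
      U: subtree_size = 1 + 0
    S: subtree_size = 1 + 0
    K: subtree_size = 1 + 0
Total subtree size of _0: 11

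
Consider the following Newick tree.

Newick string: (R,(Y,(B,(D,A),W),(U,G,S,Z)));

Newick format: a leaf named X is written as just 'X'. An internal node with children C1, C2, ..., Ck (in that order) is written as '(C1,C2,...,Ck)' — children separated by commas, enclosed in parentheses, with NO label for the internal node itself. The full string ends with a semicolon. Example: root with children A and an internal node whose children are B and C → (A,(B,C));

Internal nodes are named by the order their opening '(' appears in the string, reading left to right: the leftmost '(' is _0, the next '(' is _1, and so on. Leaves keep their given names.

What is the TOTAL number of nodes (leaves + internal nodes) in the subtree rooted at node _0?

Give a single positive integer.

Newick: (R,(Y,(B,(D,A),W),(U,G,S,Z)));
Locate _0: it is the '(' at position 0 (the 1st '(' reading left to right).
Query: subtree rooted at _0
_0: subtree_size = 1 + 14
  R: subtree_size = 1 + 0
  _1: subtree_size = 1 + 12
    Y: subtree_size = 1 + 0
    _2: subtree_size = 1 + 5
      B: subtree_size = 1 + 0
      _3: subtree_size = 1 + 2
        D: subtree_size = 1 + 0
        A: subtree_size = 1 + 0
      W: subtree_size = 1 + 0
    _4: subtree_size = 1 + 4
      U: subtree_size = 1 + 0
      G: subtree_size = 1 + 0
      S: subtree_size = 1 + 0
      Z: subtree_size = 1 + 0
Total subtree size of _0: 15

Answer: 15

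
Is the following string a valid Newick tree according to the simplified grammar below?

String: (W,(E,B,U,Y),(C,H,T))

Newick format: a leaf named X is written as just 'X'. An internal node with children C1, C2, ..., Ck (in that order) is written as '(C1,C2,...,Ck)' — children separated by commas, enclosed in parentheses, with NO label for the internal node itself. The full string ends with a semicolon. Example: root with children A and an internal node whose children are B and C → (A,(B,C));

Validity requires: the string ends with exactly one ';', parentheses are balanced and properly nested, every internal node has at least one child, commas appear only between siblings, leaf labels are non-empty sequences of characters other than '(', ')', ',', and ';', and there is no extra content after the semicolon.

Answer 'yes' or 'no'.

Answer: no

Derivation:
Input: (W,(E,B,U,Y),(C,H,T))
Paren balance: 3 '(' vs 3 ')' OK
Ends with single ';': False
Full parse: FAILS (must end with ;)
Valid: False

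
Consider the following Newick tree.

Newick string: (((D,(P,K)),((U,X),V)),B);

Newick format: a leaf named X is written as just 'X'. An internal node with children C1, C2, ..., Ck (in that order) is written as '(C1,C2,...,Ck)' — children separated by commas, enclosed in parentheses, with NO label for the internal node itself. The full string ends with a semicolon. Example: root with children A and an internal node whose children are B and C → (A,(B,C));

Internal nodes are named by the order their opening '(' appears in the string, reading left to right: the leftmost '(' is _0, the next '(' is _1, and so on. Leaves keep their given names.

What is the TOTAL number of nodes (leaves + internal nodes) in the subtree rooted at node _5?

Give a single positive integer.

Newick: (((D,(P,K)),((U,X),V)),B);
Locate _5: it is the '(' at position 13 (the 6th '(' reading left to right).
Query: subtree rooted at _5
_5: subtree_size = 1 + 2
  U: subtree_size = 1 + 0
  X: subtree_size = 1 + 0
Total subtree size of _5: 3

Answer: 3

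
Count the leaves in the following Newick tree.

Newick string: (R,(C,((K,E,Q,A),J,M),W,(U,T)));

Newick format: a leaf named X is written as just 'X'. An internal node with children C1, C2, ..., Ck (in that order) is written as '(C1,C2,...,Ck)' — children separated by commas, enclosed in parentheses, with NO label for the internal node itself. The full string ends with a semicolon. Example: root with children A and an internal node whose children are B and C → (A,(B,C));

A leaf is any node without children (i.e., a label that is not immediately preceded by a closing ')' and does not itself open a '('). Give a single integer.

Answer: 11

Derivation:
Newick: (R,(C,((K,E,Q,A),J,M),W,(U,T)));
Scan left-to-right; a leaf is any maximal label run not followed by '(':
  pos 1: leaf 'R' → count = 1
  pos 4: leaf 'C' → count = 2
  pos 8: leaf 'K' → count = 3
  pos 10: leaf 'E' → count = 4
  pos 12: leaf 'Q' → count = 5
  pos 14: leaf 'A' → count = 6
  pos 17: leaf 'J' → count = 7
  pos 19: leaf 'M' → count = 8
  pos 22: leaf 'W' → count = 9
  pos 25: leaf 'U' → count = 10
  pos 27: leaf 'T' → count = 11
Total leaves: 11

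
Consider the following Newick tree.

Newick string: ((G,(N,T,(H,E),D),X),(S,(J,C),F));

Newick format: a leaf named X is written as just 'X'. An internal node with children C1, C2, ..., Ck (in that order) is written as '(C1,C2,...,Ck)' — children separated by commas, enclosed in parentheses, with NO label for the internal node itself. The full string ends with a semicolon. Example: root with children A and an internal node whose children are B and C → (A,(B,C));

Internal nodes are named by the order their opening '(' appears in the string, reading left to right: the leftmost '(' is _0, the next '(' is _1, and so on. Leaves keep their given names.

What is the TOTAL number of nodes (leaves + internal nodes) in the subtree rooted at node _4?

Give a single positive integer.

Answer: 6

Derivation:
Newick: ((G,(N,T,(H,E),D),X),(S,(J,C),F));
Locate _4: it is the '(' at position 21 (the 5th '(' reading left to right).
Query: subtree rooted at _4
_4: subtree_size = 1 + 5
  S: subtree_size = 1 + 0
  _5: subtree_size = 1 + 2
    J: subtree_size = 1 + 0
    C: subtree_size = 1 + 0
  F: subtree_size = 1 + 0
Total subtree size of _4: 6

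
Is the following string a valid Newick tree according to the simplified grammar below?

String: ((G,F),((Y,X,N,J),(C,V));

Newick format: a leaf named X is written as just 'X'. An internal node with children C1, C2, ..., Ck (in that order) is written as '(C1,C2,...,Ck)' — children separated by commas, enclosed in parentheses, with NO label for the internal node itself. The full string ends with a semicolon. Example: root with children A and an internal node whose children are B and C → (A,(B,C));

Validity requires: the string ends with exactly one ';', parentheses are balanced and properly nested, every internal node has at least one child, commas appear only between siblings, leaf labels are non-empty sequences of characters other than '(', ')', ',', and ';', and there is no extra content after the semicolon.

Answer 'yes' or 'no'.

Answer: no

Derivation:
Input: ((G,F),((Y,X,N,J),(C,V));
Paren balance: 5 '(' vs 4 ')' MISMATCH
Ends with single ';': True
Full parse: FAILS (expected , or ) at pos 24)
Valid: False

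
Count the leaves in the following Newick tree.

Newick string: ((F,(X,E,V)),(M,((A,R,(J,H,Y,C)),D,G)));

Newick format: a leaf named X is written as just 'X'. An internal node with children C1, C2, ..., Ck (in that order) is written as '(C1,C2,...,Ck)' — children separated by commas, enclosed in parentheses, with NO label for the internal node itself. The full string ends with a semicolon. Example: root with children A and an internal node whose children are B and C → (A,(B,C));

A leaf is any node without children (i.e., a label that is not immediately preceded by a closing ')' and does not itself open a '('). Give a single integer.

Answer: 13

Derivation:
Newick: ((F,(X,E,V)),(M,((A,R,(J,H,Y,C)),D,G)));
Scan left-to-right; a leaf is any maximal label run not followed by '(':
  pos 2: leaf 'F' → count = 1
  pos 5: leaf 'X' → count = 2
  pos 7: leaf 'E' → count = 3
  pos 9: leaf 'V' → count = 4
  pos 14: leaf 'M' → count = 5
  pos 18: leaf 'A' → count = 6
  pos 20: leaf 'R' → count = 7
  pos 23: leaf 'J' → count = 8
  pos 25: leaf 'H' → count = 9
  pos 27: leaf 'Y' → count = 10
  pos 29: leaf 'C' → count = 11
  pos 33: leaf 'D' → count = 12
  pos 35: leaf 'G' → count = 13
Total leaves: 13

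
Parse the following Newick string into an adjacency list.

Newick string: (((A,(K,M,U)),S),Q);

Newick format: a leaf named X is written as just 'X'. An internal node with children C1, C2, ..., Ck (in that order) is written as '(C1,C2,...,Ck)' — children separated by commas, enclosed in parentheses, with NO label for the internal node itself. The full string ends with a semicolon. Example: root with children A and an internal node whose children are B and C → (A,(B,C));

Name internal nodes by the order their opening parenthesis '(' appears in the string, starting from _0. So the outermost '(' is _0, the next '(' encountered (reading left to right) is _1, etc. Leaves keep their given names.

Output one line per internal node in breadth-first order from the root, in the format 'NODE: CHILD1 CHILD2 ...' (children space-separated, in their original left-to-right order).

Answer: _0: _1 Q
_1: _2 S
_2: A _3
_3: K M U

Derivation:
Input: (((A,(K,M,U)),S),Q);
Scanning left-to-right, naming '(' by encounter order:
  pos 0: '(' -> open internal node _0 (depth 1)
  pos 1: '(' -> open internal node _1 (depth 2)
  pos 2: '(' -> open internal node _2 (depth 3)
  pos 5: '(' -> open internal node _3 (depth 4)
  pos 11: ')' -> close internal node _3 (now at depth 3)
  pos 12: ')' -> close internal node _2 (now at depth 2)
  pos 15: ')' -> close internal node _1 (now at depth 1)
  pos 18: ')' -> close internal node _0 (now at depth 0)
Total internal nodes: 4
BFS adjacency from root:
  _0: _1 Q
  _1: _2 S
  _2: A _3
  _3: K M U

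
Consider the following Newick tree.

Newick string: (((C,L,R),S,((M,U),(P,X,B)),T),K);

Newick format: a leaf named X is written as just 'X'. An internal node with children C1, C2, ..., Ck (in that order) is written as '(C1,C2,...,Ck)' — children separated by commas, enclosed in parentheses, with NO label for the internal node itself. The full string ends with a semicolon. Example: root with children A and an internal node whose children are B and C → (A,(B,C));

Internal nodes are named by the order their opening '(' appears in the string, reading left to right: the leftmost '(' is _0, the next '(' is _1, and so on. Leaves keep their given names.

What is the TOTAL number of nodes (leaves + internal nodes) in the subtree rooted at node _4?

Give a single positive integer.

Answer: 3

Derivation:
Newick: (((C,L,R),S,((M,U),(P,X,B)),T),K);
Locate _4: it is the '(' at position 13 (the 5th '(' reading left to right).
Query: subtree rooted at _4
_4: subtree_size = 1 + 2
  M: subtree_size = 1 + 0
  U: subtree_size = 1 + 0
Total subtree size of _4: 3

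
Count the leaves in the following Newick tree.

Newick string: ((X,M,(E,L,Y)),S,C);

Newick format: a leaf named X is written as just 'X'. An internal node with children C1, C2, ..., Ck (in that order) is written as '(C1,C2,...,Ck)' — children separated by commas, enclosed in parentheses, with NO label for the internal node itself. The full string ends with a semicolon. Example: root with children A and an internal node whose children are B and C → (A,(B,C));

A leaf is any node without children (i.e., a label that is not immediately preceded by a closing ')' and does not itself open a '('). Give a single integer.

Newick: ((X,M,(E,L,Y)),S,C);
Scan left-to-right; a leaf is any maximal label run not followed by '(':
  pos 2: leaf 'X' → count = 1
  pos 4: leaf 'M' → count = 2
  pos 7: leaf 'E' → count = 3
  pos 9: leaf 'L' → count = 4
  pos 11: leaf 'Y' → count = 5
  pos 15: leaf 'S' → count = 6
  pos 17: leaf 'C' → count = 7
Total leaves: 7

Answer: 7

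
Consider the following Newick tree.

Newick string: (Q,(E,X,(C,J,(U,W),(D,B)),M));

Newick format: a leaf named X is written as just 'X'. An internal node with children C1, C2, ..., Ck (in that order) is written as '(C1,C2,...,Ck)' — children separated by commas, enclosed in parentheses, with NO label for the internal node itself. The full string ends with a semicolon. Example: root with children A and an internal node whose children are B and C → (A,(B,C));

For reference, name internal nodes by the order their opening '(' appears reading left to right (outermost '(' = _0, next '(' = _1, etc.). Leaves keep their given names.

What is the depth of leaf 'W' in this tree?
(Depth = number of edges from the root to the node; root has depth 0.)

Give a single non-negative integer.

Answer: 4

Derivation:
Newick: (Q,(E,X,(C,J,(U,W),(D,B)),M));
Naming internals by '(' encounter order: outermost '(' = _0, next = _1, ...
Query node: W
Path from root: _0 -> _1 -> _2 -> _3 -> W
Depth of W: 4 (number of edges from root)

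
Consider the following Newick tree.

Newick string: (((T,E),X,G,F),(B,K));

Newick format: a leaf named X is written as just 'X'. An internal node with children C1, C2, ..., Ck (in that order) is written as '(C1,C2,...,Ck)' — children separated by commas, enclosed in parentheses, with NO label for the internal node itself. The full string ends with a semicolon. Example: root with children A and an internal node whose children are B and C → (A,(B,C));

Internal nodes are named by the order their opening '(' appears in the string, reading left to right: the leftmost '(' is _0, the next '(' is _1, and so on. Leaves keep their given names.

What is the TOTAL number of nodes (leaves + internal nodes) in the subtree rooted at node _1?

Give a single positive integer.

Answer: 7

Derivation:
Newick: (((T,E),X,G,F),(B,K));
Locate _1: it is the '(' at position 1 (the 2nd '(' reading left to right).
Query: subtree rooted at _1
_1: subtree_size = 1 + 6
  _2: subtree_size = 1 + 2
    T: subtree_size = 1 + 0
    E: subtree_size = 1 + 0
  X: subtree_size = 1 + 0
  G: subtree_size = 1 + 0
  F: subtree_size = 1 + 0
Total subtree size of _1: 7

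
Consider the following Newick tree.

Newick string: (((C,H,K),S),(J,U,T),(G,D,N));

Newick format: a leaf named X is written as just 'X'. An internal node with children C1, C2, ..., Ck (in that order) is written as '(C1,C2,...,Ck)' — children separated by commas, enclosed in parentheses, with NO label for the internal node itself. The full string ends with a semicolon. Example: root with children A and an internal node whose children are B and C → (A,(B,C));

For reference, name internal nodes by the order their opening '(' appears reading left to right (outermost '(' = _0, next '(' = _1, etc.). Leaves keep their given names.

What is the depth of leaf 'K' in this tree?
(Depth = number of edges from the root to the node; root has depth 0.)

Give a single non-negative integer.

Answer: 3

Derivation:
Newick: (((C,H,K),S),(J,U,T),(G,D,N));
Naming internals by '(' encounter order: outermost '(' = _0, next = _1, ...
Query node: K
Path from root: _0 -> _1 -> _2 -> K
Depth of K: 3 (number of edges from root)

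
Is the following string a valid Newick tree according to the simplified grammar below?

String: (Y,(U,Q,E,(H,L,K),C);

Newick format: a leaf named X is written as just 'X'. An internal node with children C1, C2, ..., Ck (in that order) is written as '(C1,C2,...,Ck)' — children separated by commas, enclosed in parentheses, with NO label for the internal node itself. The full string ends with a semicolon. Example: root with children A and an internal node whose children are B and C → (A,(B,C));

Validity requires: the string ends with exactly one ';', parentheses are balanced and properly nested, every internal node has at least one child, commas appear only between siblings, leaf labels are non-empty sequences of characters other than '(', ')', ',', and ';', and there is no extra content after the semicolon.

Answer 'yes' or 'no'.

Input: (Y,(U,Q,E,(H,L,K),C);
Paren balance: 3 '(' vs 2 ')' MISMATCH
Ends with single ';': True
Full parse: FAILS (expected , or ) at pos 20)
Valid: False

Answer: no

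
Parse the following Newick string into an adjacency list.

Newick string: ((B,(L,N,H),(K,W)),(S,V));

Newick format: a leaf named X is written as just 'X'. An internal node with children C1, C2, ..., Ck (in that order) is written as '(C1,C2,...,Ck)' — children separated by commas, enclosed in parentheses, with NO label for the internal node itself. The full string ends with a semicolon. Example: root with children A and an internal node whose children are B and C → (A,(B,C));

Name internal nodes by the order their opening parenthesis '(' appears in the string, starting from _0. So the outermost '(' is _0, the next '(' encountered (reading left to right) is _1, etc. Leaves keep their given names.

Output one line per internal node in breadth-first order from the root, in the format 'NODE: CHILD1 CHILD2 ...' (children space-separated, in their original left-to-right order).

Input: ((B,(L,N,H),(K,W)),(S,V));
Scanning left-to-right, naming '(' by encounter order:
  pos 0: '(' -> open internal node _0 (depth 1)
  pos 1: '(' -> open internal node _1 (depth 2)
  pos 4: '(' -> open internal node _2 (depth 3)
  pos 10: ')' -> close internal node _2 (now at depth 2)
  pos 12: '(' -> open internal node _3 (depth 3)
  pos 16: ')' -> close internal node _3 (now at depth 2)
  pos 17: ')' -> close internal node _1 (now at depth 1)
  pos 19: '(' -> open internal node _4 (depth 2)
  pos 23: ')' -> close internal node _4 (now at depth 1)
  pos 24: ')' -> close internal node _0 (now at depth 0)
Total internal nodes: 5
BFS adjacency from root:
  _0: _1 _4
  _1: B _2 _3
  _4: S V
  _2: L N H
  _3: K W

Answer: _0: _1 _4
_1: B _2 _3
_4: S V
_2: L N H
_3: K W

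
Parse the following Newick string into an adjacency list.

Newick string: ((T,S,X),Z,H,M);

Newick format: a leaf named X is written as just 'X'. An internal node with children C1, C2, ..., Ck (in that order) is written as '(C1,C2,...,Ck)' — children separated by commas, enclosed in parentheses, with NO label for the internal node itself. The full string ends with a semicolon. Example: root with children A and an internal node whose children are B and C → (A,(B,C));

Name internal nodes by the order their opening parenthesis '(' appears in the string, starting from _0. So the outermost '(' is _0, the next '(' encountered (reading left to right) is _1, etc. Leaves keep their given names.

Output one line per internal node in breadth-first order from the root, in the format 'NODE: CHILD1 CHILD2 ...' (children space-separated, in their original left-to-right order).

Answer: _0: _1 Z H M
_1: T S X

Derivation:
Input: ((T,S,X),Z,H,M);
Scanning left-to-right, naming '(' by encounter order:
  pos 0: '(' -> open internal node _0 (depth 1)
  pos 1: '(' -> open internal node _1 (depth 2)
  pos 7: ')' -> close internal node _1 (now at depth 1)
  pos 14: ')' -> close internal node _0 (now at depth 0)
Total internal nodes: 2
BFS adjacency from root:
  _0: _1 Z H M
  _1: T S X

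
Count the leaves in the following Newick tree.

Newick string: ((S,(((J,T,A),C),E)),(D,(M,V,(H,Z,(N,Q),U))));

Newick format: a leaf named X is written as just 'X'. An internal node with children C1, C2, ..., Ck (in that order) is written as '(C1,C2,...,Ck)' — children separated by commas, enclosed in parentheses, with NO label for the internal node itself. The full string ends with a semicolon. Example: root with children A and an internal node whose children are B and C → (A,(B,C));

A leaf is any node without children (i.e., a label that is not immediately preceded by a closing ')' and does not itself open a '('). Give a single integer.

Answer: 14

Derivation:
Newick: ((S,(((J,T,A),C),E)),(D,(M,V,(H,Z,(N,Q),U))));
Scan left-to-right; a leaf is any maximal label run not followed by '(':
  pos 2: leaf 'S' → count = 1
  pos 7: leaf 'J' → count = 2
  pos 9: leaf 'T' → count = 3
  pos 11: leaf 'A' → count = 4
  pos 14: leaf 'C' → count = 5
  pos 17: leaf 'E' → count = 6
  pos 22: leaf 'D' → count = 7
  pos 25: leaf 'M' → count = 8
  pos 27: leaf 'V' → count = 9
  pos 30: leaf 'H' → count = 10
  pos 32: leaf 'Z' → count = 11
  pos 35: leaf 'N' → count = 12
  pos 37: leaf 'Q' → count = 13
  pos 40: leaf 'U' → count = 14
Total leaves: 14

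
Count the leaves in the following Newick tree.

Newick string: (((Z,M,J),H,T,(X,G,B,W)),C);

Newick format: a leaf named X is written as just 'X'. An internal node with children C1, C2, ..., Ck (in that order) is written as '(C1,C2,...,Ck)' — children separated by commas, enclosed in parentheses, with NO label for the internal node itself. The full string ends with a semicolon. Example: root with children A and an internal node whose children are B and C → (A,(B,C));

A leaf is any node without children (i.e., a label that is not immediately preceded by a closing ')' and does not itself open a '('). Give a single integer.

Newick: (((Z,M,J),H,T,(X,G,B,W)),C);
Scan left-to-right; a leaf is any maximal label run not followed by '(':
  pos 3: leaf 'Z' → count = 1
  pos 5: leaf 'M' → count = 2
  pos 7: leaf 'J' → count = 3
  pos 10: leaf 'H' → count = 4
  pos 12: leaf 'T' → count = 5
  pos 15: leaf 'X' → count = 6
  pos 17: leaf 'G' → count = 7
  pos 19: leaf 'B' → count = 8
  pos 21: leaf 'W' → count = 9
  pos 25: leaf 'C' → count = 10
Total leaves: 10

Answer: 10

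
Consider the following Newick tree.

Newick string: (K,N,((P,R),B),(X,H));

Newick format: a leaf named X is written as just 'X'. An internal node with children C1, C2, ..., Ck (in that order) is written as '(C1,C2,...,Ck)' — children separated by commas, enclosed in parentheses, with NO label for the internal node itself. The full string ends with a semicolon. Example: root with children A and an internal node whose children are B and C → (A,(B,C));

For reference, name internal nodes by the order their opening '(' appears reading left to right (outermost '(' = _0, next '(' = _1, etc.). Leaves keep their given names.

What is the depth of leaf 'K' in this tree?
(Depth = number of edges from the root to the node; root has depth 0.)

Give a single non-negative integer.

Newick: (K,N,((P,R),B),(X,H));
Naming internals by '(' encounter order: outermost '(' = _0, next = _1, ...
Query node: K
Path from root: _0 -> K
Depth of K: 1 (number of edges from root)

Answer: 1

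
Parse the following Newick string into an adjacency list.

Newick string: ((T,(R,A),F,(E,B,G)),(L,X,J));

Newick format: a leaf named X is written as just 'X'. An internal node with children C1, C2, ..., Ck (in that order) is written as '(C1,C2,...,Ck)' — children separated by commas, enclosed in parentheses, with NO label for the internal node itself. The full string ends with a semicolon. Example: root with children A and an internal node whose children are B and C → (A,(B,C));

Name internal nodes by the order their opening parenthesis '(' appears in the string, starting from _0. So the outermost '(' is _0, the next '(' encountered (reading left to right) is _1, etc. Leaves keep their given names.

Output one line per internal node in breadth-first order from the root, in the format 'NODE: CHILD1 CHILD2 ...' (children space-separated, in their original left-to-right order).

Input: ((T,(R,A),F,(E,B,G)),(L,X,J));
Scanning left-to-right, naming '(' by encounter order:
  pos 0: '(' -> open internal node _0 (depth 1)
  pos 1: '(' -> open internal node _1 (depth 2)
  pos 4: '(' -> open internal node _2 (depth 3)
  pos 8: ')' -> close internal node _2 (now at depth 2)
  pos 12: '(' -> open internal node _3 (depth 3)
  pos 18: ')' -> close internal node _3 (now at depth 2)
  pos 19: ')' -> close internal node _1 (now at depth 1)
  pos 21: '(' -> open internal node _4 (depth 2)
  pos 27: ')' -> close internal node _4 (now at depth 1)
  pos 28: ')' -> close internal node _0 (now at depth 0)
Total internal nodes: 5
BFS adjacency from root:
  _0: _1 _4
  _1: T _2 F _3
  _4: L X J
  _2: R A
  _3: E B G

Answer: _0: _1 _4
_1: T _2 F _3
_4: L X J
_2: R A
_3: E B G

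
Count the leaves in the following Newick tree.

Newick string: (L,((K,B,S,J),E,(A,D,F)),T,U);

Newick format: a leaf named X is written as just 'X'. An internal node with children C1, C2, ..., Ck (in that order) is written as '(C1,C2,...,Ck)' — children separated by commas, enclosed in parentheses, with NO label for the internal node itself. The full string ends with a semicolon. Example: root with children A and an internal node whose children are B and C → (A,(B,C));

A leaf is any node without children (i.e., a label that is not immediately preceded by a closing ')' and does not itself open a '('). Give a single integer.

Answer: 11

Derivation:
Newick: (L,((K,B,S,J),E,(A,D,F)),T,U);
Scan left-to-right; a leaf is any maximal label run not followed by '(':
  pos 1: leaf 'L' → count = 1
  pos 5: leaf 'K' → count = 2
  pos 7: leaf 'B' → count = 3
  pos 9: leaf 'S' → count = 4
  pos 11: leaf 'J' → count = 5
  pos 14: leaf 'E' → count = 6
  pos 17: leaf 'A' → count = 7
  pos 19: leaf 'D' → count = 8
  pos 21: leaf 'F' → count = 9
  pos 25: leaf 'T' → count = 10
  pos 27: leaf 'U' → count = 11
Total leaves: 11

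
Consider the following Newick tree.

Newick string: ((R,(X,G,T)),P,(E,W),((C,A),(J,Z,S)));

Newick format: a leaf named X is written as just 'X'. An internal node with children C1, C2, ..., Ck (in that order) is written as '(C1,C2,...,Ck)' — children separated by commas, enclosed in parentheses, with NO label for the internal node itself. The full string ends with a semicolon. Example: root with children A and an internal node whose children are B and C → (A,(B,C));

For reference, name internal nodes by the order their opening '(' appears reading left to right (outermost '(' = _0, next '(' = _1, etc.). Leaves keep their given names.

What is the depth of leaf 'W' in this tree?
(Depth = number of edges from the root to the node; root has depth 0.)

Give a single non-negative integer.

Answer: 2

Derivation:
Newick: ((R,(X,G,T)),P,(E,W),((C,A),(J,Z,S)));
Naming internals by '(' encounter order: outermost '(' = _0, next = _1, ...
Query node: W
Path from root: _0 -> _3 -> W
Depth of W: 2 (number of edges from root)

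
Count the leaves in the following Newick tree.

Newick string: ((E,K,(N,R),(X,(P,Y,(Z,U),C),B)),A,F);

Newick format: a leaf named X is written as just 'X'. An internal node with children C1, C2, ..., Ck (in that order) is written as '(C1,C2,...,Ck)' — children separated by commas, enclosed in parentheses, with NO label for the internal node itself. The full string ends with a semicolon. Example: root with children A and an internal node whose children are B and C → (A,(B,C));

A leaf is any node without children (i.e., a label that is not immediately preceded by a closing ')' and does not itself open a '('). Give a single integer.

Answer: 13

Derivation:
Newick: ((E,K,(N,R),(X,(P,Y,(Z,U),C),B)),A,F);
Scan left-to-right; a leaf is any maximal label run not followed by '(':
  pos 2: leaf 'E' → count = 1
  pos 4: leaf 'K' → count = 2
  pos 7: leaf 'N' → count = 3
  pos 9: leaf 'R' → count = 4
  pos 13: leaf 'X' → count = 5
  pos 16: leaf 'P' → count = 6
  pos 18: leaf 'Y' → count = 7
  pos 21: leaf 'Z' → count = 8
  pos 23: leaf 'U' → count = 9
  pos 26: leaf 'C' → count = 10
  pos 29: leaf 'B' → count = 11
  pos 33: leaf 'A' → count = 12
  pos 35: leaf 'F' → count = 13
Total leaves: 13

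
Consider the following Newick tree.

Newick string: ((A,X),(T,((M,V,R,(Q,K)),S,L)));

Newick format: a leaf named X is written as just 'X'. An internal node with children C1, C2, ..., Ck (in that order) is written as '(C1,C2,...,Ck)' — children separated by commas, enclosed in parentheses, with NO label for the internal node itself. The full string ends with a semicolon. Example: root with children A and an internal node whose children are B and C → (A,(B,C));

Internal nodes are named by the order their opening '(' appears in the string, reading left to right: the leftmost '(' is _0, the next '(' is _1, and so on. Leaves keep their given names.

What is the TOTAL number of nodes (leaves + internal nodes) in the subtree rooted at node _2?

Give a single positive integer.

Newick: ((A,X),(T,((M,V,R,(Q,K)),S,L)));
Locate _2: it is the '(' at position 7 (the 3rd '(' reading left to right).
Query: subtree rooted at _2
_2: subtree_size = 1 + 11
  T: subtree_size = 1 + 0
  _3: subtree_size = 1 + 9
    _4: subtree_size = 1 + 6
      M: subtree_size = 1 + 0
      V: subtree_size = 1 + 0
      R: subtree_size = 1 + 0
      _5: subtree_size = 1 + 2
        Q: subtree_size = 1 + 0
        K: subtree_size = 1 + 0
    S: subtree_size = 1 + 0
    L: subtree_size = 1 + 0
Total subtree size of _2: 12

Answer: 12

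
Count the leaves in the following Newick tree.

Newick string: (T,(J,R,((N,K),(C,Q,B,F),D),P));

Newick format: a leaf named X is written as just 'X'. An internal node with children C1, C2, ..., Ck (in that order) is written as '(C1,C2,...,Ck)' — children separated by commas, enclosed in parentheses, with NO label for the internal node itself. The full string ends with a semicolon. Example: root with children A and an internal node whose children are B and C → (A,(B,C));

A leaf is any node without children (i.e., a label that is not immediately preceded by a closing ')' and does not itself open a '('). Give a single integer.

Answer: 11

Derivation:
Newick: (T,(J,R,((N,K),(C,Q,B,F),D),P));
Scan left-to-right; a leaf is any maximal label run not followed by '(':
  pos 1: leaf 'T' → count = 1
  pos 4: leaf 'J' → count = 2
  pos 6: leaf 'R' → count = 3
  pos 10: leaf 'N' → count = 4
  pos 12: leaf 'K' → count = 5
  pos 16: leaf 'C' → count = 6
  pos 18: leaf 'Q' → count = 7
  pos 20: leaf 'B' → count = 8
  pos 22: leaf 'F' → count = 9
  pos 25: leaf 'D' → count = 10
  pos 28: leaf 'P' → count = 11
Total leaves: 11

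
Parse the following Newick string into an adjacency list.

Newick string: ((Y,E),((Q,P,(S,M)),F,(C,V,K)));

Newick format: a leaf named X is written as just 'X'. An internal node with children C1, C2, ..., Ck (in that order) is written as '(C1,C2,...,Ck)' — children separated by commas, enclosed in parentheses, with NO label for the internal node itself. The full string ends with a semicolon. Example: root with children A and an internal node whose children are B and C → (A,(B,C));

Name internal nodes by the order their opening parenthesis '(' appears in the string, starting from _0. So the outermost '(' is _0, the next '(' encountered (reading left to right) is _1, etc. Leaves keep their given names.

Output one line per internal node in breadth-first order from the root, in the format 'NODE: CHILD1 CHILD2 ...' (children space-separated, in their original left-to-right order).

Input: ((Y,E),((Q,P,(S,M)),F,(C,V,K)));
Scanning left-to-right, naming '(' by encounter order:
  pos 0: '(' -> open internal node _0 (depth 1)
  pos 1: '(' -> open internal node _1 (depth 2)
  pos 5: ')' -> close internal node _1 (now at depth 1)
  pos 7: '(' -> open internal node _2 (depth 2)
  pos 8: '(' -> open internal node _3 (depth 3)
  pos 13: '(' -> open internal node _4 (depth 4)
  pos 17: ')' -> close internal node _4 (now at depth 3)
  pos 18: ')' -> close internal node _3 (now at depth 2)
  pos 22: '(' -> open internal node _5 (depth 3)
  pos 28: ')' -> close internal node _5 (now at depth 2)
  pos 29: ')' -> close internal node _2 (now at depth 1)
  pos 30: ')' -> close internal node _0 (now at depth 0)
Total internal nodes: 6
BFS adjacency from root:
  _0: _1 _2
  _1: Y E
  _2: _3 F _5
  _3: Q P _4
  _5: C V K
  _4: S M

Answer: _0: _1 _2
_1: Y E
_2: _3 F _5
_3: Q P _4
_5: C V K
_4: S M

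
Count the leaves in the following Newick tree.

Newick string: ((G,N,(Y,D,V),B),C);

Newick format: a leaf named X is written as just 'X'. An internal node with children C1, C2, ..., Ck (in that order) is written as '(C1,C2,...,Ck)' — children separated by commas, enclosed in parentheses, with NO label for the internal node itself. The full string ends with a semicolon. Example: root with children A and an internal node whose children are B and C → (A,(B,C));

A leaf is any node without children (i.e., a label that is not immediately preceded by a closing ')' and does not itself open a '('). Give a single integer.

Answer: 7

Derivation:
Newick: ((G,N,(Y,D,V),B),C);
Scan left-to-right; a leaf is any maximal label run not followed by '(':
  pos 2: leaf 'G' → count = 1
  pos 4: leaf 'N' → count = 2
  pos 7: leaf 'Y' → count = 3
  pos 9: leaf 'D' → count = 4
  pos 11: leaf 'V' → count = 5
  pos 14: leaf 'B' → count = 6
  pos 17: leaf 'C' → count = 7
Total leaves: 7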